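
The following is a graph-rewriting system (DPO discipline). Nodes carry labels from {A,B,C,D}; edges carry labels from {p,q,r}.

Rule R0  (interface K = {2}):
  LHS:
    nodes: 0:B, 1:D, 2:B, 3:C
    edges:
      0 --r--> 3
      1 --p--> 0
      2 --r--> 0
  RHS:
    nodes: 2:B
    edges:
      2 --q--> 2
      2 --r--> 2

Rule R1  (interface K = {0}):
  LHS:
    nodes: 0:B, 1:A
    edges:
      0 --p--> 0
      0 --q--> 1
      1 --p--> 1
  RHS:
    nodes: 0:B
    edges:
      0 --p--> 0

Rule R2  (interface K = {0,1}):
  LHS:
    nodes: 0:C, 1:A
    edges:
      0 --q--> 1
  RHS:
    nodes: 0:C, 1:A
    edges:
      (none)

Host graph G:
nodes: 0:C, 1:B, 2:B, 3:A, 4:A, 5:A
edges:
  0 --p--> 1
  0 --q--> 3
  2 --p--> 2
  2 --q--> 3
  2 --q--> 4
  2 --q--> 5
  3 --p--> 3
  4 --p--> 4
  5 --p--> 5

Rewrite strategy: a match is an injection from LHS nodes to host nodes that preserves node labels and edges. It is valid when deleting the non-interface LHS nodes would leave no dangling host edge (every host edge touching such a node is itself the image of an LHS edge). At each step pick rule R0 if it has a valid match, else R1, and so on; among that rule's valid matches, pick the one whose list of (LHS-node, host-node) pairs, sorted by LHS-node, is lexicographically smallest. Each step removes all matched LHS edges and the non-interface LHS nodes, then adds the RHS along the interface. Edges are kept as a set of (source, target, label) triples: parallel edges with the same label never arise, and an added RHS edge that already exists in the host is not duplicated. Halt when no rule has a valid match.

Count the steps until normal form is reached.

[0] host  ⇒  6 nodes, 9 edges  {0-p->1 0-q->3 2-p->2 2-q->3 2-q->4 2-q->5 3-p->3 4-p->4 5-p->5}
[1] R1 @ {0↦2, 1↦4}  ⇒  5 nodes, 7 edges  {0-p->1 0-q->3 2-p->2 2-q->3 2-q->5 3-p->3 5-p->5}
[2] R1 @ {0↦2, 1↦5}  ⇒  4 nodes, 5 edges  {0-p->1 0-q->3 2-p->2 2-q->3 3-p->3}
[3] R2 @ {0↦0, 1↦3}  ⇒  4 nodes, 4 edges  {0-p->1 2-p->2 2-q->3 3-p->3}
[4] R1 @ {0↦2, 1↦3}  ⇒  3 nodes, 2 edges  {0-p->1 2-p->2}
final graph: no rule applies after step 4

Answer: 4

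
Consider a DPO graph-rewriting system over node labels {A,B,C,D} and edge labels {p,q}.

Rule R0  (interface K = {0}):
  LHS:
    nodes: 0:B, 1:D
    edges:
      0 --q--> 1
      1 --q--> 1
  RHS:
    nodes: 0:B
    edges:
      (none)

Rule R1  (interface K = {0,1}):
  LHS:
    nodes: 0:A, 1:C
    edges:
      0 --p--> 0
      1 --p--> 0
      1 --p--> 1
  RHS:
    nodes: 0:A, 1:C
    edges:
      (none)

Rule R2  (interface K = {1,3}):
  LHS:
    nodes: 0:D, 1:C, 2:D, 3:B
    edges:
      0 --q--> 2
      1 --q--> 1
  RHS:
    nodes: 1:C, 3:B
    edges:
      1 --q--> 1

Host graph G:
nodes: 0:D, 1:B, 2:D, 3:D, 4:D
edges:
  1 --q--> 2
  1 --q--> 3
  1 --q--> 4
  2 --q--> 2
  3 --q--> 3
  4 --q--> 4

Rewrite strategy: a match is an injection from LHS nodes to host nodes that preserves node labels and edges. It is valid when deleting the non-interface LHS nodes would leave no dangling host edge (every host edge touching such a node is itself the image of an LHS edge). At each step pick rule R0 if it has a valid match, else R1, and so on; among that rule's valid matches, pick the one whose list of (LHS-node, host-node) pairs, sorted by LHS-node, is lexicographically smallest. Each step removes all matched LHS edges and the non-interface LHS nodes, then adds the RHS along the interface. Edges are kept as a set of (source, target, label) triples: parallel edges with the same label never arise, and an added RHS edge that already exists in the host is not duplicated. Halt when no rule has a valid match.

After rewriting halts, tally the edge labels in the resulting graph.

Answer: (no edges)

Derivation:
[0] host  ⇒  5 nodes, 6 edges  {1-q->2 1-q->3 1-q->4 2-q->2 3-q->3 4-q->4}
[1] R0 @ {0↦1, 1↦2}  ⇒  4 nodes, 4 edges  {1-q->3 1-q->4 3-q->3 4-q->4}
[2] R0 @ {0↦1, 1↦3}  ⇒  3 nodes, 2 edges  {1-q->4 4-q->4}
[3] R0 @ {0↦1, 1↦4}  ⇒  2 nodes, 0 edges  {∅}
normal form: no rule applies after step 3
NF edges: []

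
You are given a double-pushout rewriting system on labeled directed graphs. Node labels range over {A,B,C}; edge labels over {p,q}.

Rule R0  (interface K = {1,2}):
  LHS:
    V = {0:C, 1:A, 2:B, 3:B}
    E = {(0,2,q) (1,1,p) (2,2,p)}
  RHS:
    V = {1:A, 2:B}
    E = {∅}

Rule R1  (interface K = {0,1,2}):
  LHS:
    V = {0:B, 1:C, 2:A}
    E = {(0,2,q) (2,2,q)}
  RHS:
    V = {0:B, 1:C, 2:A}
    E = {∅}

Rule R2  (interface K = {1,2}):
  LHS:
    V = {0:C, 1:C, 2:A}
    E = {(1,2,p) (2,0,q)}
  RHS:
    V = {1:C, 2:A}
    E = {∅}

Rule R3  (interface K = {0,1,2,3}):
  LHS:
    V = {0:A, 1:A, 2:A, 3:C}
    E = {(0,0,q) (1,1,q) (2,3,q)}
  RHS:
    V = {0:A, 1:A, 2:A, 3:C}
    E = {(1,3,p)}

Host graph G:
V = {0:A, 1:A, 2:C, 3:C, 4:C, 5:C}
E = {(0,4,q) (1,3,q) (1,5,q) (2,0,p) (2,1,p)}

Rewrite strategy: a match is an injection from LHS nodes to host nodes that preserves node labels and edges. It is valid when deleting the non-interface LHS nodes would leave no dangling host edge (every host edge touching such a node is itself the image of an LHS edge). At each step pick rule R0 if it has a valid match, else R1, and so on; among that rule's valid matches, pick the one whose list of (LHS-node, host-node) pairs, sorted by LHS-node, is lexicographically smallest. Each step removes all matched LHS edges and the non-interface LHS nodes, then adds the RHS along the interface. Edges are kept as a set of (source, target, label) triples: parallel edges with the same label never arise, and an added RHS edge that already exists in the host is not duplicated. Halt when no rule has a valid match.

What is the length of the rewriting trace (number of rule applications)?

Answer: 2

Derivation:
initial: |V|=6 |E|=5  E = 0-q->4 1-q->3 1-q->5 2-p->0 2-p->1
step 1: apply R2 at {0↦3, 1↦2, 2↦1}  → |V|=5 |E|=3  E = 0-q->4 1-q->5 2-p->0
step 2: apply R2 at {0↦4, 1↦2, 2↦0}  → |V|=4 |E|=1  E = 1-q->5
normal form: no rule applies after step 2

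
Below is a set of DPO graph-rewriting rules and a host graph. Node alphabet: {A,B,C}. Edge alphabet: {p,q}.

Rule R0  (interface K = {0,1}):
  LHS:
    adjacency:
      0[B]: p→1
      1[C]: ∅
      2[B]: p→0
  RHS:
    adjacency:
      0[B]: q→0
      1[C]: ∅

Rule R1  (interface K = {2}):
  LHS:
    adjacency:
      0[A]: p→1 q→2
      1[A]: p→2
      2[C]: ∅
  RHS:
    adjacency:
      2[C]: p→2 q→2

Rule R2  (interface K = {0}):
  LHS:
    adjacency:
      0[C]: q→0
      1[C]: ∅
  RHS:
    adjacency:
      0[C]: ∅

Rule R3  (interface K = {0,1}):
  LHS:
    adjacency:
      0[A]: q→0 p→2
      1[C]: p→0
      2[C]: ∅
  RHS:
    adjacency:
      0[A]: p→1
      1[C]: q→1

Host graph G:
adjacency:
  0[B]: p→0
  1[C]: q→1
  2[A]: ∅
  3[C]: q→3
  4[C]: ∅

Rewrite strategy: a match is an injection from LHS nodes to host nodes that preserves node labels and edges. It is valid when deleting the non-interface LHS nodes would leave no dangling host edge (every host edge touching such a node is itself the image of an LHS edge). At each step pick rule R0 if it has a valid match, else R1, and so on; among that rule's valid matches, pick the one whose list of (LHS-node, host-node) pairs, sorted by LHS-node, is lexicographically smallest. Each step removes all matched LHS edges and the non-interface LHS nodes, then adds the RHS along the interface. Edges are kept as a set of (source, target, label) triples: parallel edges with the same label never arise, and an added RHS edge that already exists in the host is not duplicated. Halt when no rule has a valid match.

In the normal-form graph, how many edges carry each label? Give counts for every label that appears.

Answer: p:1

Steps:
[0] host  ⇒  5 nodes, 3 edges  {0-p->0 1-q->1 3-q->3}
[1] R2 @ {0↦1, 1↦4}  ⇒  4 nodes, 2 edges  {0-p->0 3-q->3}
[2] R2 @ {0↦3, 1↦1}  ⇒  3 nodes, 1 edges  {0-p->0}
halt: no rule applies after step 2
NF edges: [(0, 0, 'p')]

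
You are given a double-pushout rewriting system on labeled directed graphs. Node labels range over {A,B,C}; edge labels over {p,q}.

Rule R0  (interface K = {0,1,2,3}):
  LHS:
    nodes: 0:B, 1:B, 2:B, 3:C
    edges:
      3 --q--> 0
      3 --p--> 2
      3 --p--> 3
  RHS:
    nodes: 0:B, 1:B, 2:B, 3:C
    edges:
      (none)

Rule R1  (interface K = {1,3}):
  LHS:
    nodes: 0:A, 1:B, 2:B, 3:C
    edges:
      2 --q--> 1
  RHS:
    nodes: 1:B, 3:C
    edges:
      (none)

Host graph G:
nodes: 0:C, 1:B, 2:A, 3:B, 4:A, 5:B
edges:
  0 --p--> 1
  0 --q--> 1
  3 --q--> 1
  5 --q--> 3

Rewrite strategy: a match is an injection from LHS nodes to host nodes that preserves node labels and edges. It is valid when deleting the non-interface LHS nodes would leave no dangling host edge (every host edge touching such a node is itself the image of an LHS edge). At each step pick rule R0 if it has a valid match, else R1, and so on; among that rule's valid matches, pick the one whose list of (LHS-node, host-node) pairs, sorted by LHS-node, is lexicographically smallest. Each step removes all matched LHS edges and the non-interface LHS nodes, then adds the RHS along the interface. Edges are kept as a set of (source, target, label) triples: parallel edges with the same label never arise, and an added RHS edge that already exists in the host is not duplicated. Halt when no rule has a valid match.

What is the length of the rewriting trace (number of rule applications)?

start.  V:6 E:4  edges: 0-p->1 0-q->1 3-q->1 5-q->3
1. fire R1 via {0↦2, 1↦3, 2↦5, 3↦0}  →  V:4 E:3  edges: 0-p->1 0-q->1 3-q->1
2. fire R1 via {0↦4, 1↦1, 2↦3, 3↦0}  →  V:2 E:2  edges: 0-p->1 0-q->1
final graph: no rule applies after step 2

Answer: 2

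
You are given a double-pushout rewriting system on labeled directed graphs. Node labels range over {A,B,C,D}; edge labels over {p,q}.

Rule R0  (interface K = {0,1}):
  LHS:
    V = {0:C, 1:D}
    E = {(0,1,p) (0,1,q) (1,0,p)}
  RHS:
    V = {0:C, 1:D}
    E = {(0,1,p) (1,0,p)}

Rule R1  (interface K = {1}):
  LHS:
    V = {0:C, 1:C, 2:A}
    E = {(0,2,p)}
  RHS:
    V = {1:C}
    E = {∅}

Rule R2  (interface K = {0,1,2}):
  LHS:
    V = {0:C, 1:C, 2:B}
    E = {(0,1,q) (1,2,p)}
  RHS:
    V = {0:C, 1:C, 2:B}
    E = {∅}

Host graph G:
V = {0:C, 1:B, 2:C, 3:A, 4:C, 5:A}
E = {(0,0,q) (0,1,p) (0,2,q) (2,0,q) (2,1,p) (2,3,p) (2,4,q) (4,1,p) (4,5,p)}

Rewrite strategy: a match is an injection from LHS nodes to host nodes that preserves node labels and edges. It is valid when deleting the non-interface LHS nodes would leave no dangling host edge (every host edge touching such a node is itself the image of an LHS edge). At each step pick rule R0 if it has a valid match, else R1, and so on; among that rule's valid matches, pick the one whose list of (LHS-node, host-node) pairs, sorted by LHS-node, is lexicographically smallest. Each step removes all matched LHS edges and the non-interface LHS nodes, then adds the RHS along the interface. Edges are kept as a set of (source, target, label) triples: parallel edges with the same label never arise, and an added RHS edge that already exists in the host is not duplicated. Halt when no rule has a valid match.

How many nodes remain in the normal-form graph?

[0] host  ⇒  6 nodes, 9 edges  {0-q->0 0-p->1 0-q->2 2-q->0 2-p->1 2-p->3 2-q->4 4-p->1 4-p->5}
[1] R2 @ {0↦0, 1↦2, 2↦1}  ⇒  6 nodes, 7 edges  {0-q->0 0-p->1 2-q->0 2-p->3 2-q->4 4-p->1 4-p->5}
[2] R2 @ {0↦2, 1↦0, 2↦1}  ⇒  6 nodes, 5 edges  {0-q->0 2-p->3 2-q->4 4-p->1 4-p->5}
[3] R2 @ {0↦2, 1↦4, 2↦1}  ⇒  6 nodes, 3 edges  {0-q->0 2-p->3 4-p->5}
[4] R1 @ {0↦2, 1↦0, 2↦3}  ⇒  4 nodes, 2 edges  {0-q->0 4-p->5}
[5] R1 @ {0↦4, 1↦0, 2↦5}  ⇒  2 nodes, 1 edges  {0-q->0}
halt: no rule applies after step 5
NF nodes: {0:C, 1:B}

Answer: 2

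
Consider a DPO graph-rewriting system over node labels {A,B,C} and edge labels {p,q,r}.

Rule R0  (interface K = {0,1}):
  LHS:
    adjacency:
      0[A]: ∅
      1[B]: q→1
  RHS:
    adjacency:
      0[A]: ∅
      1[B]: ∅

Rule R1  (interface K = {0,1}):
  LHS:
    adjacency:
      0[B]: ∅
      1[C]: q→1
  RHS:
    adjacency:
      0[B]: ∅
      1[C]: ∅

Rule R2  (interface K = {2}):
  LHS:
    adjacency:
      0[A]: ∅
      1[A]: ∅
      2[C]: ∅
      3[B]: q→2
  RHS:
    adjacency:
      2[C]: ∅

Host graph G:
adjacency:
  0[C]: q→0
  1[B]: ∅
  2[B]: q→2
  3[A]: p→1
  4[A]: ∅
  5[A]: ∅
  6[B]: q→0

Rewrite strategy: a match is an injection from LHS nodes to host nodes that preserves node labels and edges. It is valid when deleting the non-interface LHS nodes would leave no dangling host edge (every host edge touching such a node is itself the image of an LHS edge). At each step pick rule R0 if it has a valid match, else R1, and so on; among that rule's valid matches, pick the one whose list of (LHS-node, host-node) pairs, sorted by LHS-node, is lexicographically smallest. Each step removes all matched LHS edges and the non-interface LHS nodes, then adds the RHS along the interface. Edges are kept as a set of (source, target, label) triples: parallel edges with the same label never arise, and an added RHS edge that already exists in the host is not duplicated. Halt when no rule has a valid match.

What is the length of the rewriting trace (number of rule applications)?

start.  V:7 E:4  edges: 0-q->0 2-q->2 3-p->1 6-q->0
1. fire R0 via {0↦3, 1↦2}  →  V:7 E:3  edges: 0-q->0 3-p->1 6-q->0
2. fire R1 via {0↦1, 1↦0}  →  V:7 E:2  edges: 3-p->1 6-q->0
3. fire R2 via {0↦4, 1↦5, 2↦0, 3↦6}  →  V:4 E:1  edges: 3-p->1
normal form: no rule applies after step 3

Answer: 3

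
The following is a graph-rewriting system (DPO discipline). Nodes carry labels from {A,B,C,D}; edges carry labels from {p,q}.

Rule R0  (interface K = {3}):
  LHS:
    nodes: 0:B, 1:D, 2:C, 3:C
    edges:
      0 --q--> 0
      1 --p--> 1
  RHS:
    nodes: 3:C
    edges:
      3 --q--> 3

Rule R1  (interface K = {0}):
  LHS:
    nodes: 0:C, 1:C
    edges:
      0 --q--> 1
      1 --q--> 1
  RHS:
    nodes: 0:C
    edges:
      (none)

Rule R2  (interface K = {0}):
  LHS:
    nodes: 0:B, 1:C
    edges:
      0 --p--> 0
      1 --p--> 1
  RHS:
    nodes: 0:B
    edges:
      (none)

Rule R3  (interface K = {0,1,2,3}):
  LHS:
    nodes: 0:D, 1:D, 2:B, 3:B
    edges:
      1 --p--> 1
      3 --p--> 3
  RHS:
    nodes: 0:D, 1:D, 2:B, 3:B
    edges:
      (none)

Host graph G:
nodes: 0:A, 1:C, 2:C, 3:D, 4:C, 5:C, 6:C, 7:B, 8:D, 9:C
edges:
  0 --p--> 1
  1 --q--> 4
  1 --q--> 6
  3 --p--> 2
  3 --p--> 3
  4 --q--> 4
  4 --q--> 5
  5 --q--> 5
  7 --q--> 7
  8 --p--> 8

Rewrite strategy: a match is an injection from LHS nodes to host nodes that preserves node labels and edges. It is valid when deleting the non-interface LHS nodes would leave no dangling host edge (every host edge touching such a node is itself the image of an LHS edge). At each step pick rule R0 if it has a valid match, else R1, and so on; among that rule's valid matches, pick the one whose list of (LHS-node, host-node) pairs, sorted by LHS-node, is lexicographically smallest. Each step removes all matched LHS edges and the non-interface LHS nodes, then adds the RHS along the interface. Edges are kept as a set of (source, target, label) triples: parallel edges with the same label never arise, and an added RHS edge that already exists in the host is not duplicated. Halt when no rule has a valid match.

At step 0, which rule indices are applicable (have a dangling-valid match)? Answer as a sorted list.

R0: 5 valid matches — {0↦7, 1↦8, 2↦9, 3↦1}, {0↦7, 1↦8, 2↦9, 3↦2}, {0↦7, 1↦8, 2↦9, 3↦4} (+2 more)
R1: 1 valid match — {0↦4, 1↦5}
R2: no valid match — LHS pattern not found
R3: no valid match — LHS pattern not found

Answer: [R0,R1]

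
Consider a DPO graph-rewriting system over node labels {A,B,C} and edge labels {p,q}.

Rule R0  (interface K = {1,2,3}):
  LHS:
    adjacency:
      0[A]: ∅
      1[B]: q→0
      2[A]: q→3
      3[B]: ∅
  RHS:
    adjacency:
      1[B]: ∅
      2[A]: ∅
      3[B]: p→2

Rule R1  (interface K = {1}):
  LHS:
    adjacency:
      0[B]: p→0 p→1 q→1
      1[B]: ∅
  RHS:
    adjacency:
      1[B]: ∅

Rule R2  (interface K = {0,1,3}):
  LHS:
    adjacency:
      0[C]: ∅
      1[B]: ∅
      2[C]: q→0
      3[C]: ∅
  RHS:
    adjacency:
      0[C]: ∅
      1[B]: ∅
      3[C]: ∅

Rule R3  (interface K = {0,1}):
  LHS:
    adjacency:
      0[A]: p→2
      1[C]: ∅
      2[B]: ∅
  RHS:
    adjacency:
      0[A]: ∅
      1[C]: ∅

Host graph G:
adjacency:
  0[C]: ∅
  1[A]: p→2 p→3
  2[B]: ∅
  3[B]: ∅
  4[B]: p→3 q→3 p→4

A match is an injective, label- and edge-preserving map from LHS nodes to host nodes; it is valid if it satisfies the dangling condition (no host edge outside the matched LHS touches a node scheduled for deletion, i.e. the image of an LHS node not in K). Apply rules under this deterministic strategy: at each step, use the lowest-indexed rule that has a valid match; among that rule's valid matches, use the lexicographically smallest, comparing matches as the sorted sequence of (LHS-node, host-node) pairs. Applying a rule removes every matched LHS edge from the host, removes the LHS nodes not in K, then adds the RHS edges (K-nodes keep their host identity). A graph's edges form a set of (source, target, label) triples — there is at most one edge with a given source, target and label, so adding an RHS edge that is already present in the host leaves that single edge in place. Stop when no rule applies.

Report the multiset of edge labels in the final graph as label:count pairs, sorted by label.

initial: |V|=5 |E|=5  E = 1-p->2 1-p->3 4-p->3 4-q->3 4-p->4
step 1: apply R1 at {0↦4, 1↦3}  → |V|=4 |E|=2  E = 1-p->2 1-p->3
step 2: apply R3 at {0↦1, 1↦0, 2↦2}  → |V|=3 |E|=1  E = 1-p->3
step 3: apply R3 at {0↦1, 1↦0, 2↦3}  → |V|=2 |E|=0  E = ∅
normal form: no rule applies after step 3
NF edges: []

Answer: (no edges)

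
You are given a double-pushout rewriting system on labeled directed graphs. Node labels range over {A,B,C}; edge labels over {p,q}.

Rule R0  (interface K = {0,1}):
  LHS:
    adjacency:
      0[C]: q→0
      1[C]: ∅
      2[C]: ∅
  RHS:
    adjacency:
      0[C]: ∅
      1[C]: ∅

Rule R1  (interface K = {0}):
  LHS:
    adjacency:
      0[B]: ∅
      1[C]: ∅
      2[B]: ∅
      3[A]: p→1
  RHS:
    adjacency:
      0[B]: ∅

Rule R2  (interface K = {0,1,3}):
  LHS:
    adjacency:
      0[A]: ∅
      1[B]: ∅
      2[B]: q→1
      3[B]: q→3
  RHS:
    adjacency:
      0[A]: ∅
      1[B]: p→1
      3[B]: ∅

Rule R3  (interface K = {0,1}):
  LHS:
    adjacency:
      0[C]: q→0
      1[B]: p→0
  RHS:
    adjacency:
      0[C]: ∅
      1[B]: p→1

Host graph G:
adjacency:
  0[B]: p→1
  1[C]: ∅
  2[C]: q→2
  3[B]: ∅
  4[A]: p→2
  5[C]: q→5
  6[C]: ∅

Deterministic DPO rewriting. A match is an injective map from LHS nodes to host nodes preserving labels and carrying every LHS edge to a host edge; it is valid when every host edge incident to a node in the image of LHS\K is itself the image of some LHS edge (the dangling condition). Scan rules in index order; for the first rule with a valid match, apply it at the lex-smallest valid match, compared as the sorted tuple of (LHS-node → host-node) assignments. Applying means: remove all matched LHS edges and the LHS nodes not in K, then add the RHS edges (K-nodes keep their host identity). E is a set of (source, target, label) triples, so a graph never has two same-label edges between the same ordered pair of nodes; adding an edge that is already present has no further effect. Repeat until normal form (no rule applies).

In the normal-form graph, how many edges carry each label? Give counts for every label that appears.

start.  V:7 E:4  edges: 0-p->1 2-q->2 4-p->2 5-q->5
1. fire R0 via {0↦2, 1↦1, 2↦6}  →  V:6 E:3  edges: 0-p->1 4-p->2 5-q->5
2. fire R1 via {0↦0, 1↦2, 2↦3, 3↦4}  →  V:3 E:2  edges: 0-p->1 5-q->5
halt: no rule applies after step 2
NF edges: [(0, 1, 'p'), (5, 5, 'q')]

Answer: p:1 q:1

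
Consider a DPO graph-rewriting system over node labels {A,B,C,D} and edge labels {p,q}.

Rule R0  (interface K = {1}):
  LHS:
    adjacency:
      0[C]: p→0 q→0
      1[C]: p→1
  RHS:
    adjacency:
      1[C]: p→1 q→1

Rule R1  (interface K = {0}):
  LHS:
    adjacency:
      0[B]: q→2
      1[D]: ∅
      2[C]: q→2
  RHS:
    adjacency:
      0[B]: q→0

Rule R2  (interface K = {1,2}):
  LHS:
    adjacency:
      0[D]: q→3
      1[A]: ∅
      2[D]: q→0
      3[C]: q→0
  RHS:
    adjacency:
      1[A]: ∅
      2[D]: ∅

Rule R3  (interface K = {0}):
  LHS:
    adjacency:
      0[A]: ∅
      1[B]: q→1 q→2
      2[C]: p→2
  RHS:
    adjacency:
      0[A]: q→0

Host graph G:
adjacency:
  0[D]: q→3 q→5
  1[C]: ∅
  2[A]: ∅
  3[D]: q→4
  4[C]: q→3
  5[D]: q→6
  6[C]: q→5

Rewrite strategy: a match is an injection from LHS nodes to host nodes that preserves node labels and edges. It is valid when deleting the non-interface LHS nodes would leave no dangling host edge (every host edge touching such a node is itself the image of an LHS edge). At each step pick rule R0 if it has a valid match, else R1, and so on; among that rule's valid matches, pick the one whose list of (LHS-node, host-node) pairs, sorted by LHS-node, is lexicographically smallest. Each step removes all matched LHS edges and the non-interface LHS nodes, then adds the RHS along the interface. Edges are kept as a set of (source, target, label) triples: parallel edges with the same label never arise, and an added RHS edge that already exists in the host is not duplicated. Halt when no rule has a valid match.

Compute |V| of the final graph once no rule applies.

[0] host  ⇒  7 nodes, 6 edges  {0-q->3 0-q->5 3-q->4 4-q->3 5-q->6 6-q->5}
[1] R2 @ {0↦3, 1↦2, 2↦0, 3↦4}  ⇒  5 nodes, 3 edges  {0-q->5 5-q->6 6-q->5}
[2] R2 @ {0↦5, 1↦2, 2↦0, 3↦6}  ⇒  3 nodes, 0 edges  {∅}
final graph: no rule applies after step 2
NF nodes: {0:D, 1:C, 2:A}

Answer: 3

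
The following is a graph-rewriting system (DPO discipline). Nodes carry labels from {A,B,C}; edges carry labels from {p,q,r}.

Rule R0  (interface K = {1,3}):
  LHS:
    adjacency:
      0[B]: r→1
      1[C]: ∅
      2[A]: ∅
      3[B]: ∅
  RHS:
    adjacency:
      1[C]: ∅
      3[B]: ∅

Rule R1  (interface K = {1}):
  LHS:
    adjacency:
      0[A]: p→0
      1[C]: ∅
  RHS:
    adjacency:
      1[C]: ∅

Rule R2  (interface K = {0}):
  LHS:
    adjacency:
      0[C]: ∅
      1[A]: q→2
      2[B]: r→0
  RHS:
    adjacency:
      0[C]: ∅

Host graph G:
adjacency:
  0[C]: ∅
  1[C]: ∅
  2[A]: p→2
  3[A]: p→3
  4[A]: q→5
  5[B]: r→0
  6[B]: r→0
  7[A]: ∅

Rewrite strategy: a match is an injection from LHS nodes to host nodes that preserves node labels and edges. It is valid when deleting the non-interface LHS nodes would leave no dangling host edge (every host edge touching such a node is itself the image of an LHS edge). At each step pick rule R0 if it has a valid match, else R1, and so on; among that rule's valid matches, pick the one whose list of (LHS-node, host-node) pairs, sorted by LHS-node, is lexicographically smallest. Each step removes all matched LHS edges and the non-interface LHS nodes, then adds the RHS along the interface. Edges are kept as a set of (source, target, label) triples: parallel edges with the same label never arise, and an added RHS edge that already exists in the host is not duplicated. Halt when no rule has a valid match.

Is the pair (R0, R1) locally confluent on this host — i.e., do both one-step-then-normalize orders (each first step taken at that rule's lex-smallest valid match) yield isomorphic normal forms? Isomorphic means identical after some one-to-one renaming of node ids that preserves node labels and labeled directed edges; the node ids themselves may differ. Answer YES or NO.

branch R0-first: apply at {0↦6, 1↦0, 2↦7, 3↦5} → |E|=4, then 3 more step(s) → NF |V|=2 |E|=0 V={0:C, 1:C} E=∅
branch R1-first: apply at {0↦2, 1↦0} → |E|=4, then 3 more step(s) → NF |V|=2 |E|=0 V={0:C, 1:C} E=∅
graphs isomorphic (equal up to label-preserving node renaming)

Answer: YES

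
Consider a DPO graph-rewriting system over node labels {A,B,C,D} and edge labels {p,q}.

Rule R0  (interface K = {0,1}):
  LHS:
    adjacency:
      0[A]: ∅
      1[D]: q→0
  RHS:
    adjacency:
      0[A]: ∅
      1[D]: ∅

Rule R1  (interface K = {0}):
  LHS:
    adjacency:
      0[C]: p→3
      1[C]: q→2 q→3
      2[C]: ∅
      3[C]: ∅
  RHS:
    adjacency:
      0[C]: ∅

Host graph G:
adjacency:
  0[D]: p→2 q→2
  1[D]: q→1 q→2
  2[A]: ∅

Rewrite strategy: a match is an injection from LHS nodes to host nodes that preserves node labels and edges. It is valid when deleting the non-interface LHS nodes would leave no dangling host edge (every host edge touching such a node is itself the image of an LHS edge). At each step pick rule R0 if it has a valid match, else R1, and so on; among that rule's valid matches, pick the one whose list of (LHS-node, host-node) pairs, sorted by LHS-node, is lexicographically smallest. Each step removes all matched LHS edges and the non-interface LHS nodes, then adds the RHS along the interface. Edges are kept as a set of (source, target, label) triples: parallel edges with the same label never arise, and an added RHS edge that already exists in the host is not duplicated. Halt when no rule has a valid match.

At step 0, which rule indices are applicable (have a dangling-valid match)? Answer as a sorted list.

Answer: [R0]

Steps:
R0: 2 valid matches — {0↦2, 1↦0}, {0↦2, 1↦1}
R1: no valid match — LHS pattern not found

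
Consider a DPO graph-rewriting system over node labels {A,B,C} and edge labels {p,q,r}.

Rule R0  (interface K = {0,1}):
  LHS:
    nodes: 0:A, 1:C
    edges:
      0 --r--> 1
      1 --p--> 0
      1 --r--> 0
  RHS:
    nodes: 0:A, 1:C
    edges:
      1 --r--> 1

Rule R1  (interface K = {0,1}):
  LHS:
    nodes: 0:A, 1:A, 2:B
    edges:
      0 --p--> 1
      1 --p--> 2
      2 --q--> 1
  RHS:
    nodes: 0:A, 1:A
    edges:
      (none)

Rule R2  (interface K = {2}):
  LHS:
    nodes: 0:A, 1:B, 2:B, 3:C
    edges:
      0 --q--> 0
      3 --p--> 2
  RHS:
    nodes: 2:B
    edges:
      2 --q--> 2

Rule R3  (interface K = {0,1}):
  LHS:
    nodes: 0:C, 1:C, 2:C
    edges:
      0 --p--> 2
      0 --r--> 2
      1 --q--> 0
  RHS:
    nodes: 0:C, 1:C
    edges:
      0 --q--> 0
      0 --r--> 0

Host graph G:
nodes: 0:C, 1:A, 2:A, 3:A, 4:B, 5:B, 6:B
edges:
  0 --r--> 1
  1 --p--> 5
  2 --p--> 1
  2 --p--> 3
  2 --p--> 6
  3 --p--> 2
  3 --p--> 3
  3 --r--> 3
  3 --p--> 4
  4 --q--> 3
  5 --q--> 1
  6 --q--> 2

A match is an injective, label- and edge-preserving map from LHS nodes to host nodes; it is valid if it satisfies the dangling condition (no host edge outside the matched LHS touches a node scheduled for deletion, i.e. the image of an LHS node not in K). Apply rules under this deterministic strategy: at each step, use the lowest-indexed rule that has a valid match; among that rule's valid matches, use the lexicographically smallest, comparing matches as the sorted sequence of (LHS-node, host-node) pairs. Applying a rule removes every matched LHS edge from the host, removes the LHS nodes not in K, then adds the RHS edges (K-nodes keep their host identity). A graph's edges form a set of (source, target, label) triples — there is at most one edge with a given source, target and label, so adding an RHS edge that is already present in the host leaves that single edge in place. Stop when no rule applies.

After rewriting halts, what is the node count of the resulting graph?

initial: |V|=7 |E|=12  E = 0-r->1 1-p->5 2-p->1 2-p->3 2-p->6 3-p->2 3-p->3 3-r->3 3-p->4 4-q->3 5-q->1 6-q->2
step 1: apply R1 at {0↦2, 1↦1, 2↦5}  → |V|=6 |E|=9  E = 0-r->1 2-p->3 2-p->6 3-p->2 3-p->3 3-r->3 3-p->4 4-q->3 6-q->2
step 2: apply R1 at {0↦2, 1↦3, 2↦4}  → |V|=5 |E|=6  E = 0-r->1 2-p->6 3-p->2 3-p->3 3-r->3 6-q->2
step 3: apply R1 at {0↦3, 1↦2, 2↦6}  → |V|=4 |E|=3  E = 0-r->1 3-p->3 3-r->3
final graph: no rule applies after step 3
NF nodes: {0:C, 1:A, 2:A, 3:A}

Answer: 4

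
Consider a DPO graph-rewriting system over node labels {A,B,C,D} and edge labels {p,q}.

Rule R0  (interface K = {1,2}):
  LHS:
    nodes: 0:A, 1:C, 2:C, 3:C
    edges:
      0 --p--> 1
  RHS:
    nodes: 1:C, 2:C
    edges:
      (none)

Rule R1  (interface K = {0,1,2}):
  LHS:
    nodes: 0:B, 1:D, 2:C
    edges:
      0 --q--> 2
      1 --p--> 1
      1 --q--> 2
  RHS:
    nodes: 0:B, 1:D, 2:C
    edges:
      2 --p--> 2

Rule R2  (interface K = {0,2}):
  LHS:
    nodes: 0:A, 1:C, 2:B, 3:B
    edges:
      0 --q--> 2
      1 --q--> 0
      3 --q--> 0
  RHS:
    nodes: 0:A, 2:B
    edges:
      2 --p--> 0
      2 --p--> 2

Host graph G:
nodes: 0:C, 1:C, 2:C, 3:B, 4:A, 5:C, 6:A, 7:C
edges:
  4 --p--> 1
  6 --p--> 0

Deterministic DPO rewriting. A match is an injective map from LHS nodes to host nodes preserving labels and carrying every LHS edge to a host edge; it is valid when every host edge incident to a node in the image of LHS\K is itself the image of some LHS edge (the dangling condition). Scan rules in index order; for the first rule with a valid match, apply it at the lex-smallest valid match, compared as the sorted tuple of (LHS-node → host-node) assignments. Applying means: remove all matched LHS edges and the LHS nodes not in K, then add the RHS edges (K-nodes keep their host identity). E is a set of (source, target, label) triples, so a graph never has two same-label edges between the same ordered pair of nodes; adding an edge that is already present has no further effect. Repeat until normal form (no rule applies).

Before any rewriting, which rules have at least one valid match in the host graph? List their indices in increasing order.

Answer: [R0]

Derivation:
R0: 18 valid matches — {0↦4, 1↦1, 2↦0, 3↦2}, {0↦4, 1↦1, 2↦0, 3↦5}, {0↦4, 1↦1, 2↦0, 3↦7} (+15 more)
R1: no valid match — LHS pattern not found
R2: no valid match — LHS pattern not found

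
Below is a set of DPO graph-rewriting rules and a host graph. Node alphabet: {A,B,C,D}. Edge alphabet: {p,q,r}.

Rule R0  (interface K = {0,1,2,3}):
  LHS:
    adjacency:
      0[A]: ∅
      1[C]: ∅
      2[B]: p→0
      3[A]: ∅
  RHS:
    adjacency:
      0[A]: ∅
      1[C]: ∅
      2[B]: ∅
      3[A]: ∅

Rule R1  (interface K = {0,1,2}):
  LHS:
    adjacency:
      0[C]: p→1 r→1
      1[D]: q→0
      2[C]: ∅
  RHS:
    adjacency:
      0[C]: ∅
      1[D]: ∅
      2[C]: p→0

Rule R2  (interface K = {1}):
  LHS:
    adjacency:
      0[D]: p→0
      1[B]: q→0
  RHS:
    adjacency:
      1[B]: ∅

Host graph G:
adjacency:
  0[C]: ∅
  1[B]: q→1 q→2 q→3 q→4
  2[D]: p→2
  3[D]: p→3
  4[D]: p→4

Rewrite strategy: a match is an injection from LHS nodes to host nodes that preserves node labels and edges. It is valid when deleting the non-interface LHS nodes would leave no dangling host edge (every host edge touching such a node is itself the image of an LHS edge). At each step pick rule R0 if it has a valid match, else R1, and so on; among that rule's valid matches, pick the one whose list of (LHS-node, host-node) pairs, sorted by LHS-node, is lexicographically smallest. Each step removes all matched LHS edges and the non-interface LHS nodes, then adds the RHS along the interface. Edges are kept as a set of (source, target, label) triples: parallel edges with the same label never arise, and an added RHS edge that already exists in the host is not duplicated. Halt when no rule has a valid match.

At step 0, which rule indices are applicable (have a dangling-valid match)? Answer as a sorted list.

Answer: [R2]

Steps:
R0: no valid match — LHS pattern not found
R1: no valid match — LHS pattern not found
R2: 3 valid matches — {0↦2, 1↦1}, {0↦3, 1↦1}, {0↦4, 1↦1}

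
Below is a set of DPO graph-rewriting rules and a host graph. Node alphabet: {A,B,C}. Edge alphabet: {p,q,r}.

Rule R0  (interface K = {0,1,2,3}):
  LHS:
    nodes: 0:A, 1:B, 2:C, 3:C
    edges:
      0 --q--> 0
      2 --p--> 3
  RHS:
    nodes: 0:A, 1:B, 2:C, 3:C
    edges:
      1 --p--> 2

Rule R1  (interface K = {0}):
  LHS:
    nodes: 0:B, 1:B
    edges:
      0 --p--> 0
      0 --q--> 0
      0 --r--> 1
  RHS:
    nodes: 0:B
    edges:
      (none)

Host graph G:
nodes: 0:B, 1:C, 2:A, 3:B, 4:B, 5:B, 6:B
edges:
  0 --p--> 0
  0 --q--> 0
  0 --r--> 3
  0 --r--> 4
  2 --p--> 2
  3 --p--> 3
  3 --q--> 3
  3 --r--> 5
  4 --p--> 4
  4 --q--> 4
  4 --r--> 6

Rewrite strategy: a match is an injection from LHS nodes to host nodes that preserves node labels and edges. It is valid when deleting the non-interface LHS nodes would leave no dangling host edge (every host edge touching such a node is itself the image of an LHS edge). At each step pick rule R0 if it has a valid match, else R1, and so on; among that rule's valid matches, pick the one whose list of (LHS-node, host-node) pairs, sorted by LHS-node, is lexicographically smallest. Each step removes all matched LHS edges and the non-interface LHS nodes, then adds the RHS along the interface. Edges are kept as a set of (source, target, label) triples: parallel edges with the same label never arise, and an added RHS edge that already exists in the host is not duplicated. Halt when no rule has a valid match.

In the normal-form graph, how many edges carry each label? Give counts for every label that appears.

Answer: p:1 r:1

Derivation:
start.  V:7 E:11  edges: 0-p->0 0-q->0 0-r->3 0-r->4 2-p->2 3-p->3 3-q->3 3-r->5 4-p->4 4-q->4 4-r->6
1. fire R1 via {0↦3, 1↦5}  →  V:6 E:8  edges: 0-p->0 0-q->0 0-r->3 0-r->4 2-p->2 4-p->4 4-q->4 4-r->6
2. fire R1 via {0↦0, 1↦3}  →  V:5 E:5  edges: 0-r->4 2-p->2 4-p->4 4-q->4 4-r->6
3. fire R1 via {0↦4, 1↦6}  →  V:4 E:2  edges: 0-r->4 2-p->2
final graph: no rule applies after step 3
NF edges: [(0, 4, 'r'), (2, 2, 'p')]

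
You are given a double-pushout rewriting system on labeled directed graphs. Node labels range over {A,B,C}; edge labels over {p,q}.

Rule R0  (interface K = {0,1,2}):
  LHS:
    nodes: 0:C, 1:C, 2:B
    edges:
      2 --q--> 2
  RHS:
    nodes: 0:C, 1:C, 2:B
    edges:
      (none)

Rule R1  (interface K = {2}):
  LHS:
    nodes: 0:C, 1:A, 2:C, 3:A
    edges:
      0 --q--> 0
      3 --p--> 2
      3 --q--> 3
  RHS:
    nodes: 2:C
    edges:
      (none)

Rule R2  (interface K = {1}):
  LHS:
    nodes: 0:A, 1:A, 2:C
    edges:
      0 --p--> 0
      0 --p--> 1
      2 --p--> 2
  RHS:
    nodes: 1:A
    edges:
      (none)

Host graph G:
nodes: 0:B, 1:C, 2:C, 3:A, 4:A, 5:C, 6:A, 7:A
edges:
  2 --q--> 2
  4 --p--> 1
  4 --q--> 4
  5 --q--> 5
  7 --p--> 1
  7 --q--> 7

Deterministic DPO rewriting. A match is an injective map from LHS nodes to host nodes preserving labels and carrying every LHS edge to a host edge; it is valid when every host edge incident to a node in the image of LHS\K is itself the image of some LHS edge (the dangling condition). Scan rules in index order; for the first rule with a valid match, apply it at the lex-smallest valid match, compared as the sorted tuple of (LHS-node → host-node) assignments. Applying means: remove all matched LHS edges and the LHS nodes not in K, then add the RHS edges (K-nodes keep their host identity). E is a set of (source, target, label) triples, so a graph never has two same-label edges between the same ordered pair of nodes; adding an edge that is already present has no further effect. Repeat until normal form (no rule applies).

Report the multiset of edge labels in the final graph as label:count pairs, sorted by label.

Answer: (no edges)

Derivation:
start.  V:8 E:6  edges: 2-q->2 4-p->1 4-q->4 5-q->5 7-p->1 7-q->7
1. fire R1 via {0↦2, 1↦3, 2↦1, 3↦4}  →  V:5 E:3  edges: 5-q->5 7-p->1 7-q->7
2. fire R1 via {0↦5, 1↦6, 2↦1, 3↦7}  →  V:2 E:0  edges: ∅
final graph: no rule applies after step 2
NF edges: []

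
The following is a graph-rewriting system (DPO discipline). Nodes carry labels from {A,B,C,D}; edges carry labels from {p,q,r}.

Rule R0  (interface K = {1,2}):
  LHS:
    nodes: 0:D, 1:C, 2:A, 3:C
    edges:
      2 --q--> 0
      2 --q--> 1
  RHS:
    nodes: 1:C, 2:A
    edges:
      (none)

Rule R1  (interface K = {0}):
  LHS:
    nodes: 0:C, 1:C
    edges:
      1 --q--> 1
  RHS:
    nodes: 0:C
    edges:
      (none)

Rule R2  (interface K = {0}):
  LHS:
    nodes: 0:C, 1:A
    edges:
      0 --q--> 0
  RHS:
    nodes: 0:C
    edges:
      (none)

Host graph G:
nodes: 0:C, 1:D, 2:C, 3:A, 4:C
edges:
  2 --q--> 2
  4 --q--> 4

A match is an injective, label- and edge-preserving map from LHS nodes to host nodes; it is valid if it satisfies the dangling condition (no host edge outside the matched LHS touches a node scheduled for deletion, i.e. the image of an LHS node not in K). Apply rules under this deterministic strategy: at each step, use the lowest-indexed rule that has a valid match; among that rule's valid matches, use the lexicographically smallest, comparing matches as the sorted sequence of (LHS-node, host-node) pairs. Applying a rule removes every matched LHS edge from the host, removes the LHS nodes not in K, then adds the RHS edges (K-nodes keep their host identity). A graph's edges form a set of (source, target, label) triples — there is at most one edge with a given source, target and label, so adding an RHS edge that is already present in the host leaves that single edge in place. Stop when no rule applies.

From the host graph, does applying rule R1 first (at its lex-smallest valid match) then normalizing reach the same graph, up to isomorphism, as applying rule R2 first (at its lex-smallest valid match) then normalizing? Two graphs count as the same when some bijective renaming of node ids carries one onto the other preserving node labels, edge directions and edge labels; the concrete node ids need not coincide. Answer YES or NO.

Answer: NO

Steps:
branch R1-first: apply at {0↦0, 1↦2} → |E|=1, then 1 more step(s) → NF |V|=3 |E|=0 V={0:C, 1:D, 3:A} E=∅
branch R2-first: apply at {0↦2, 1↦3} → |E|=1, then 1 more step(s) → NF |V|=3 |E|=0 V={0:C, 1:D, 2:C} E=∅
graphs not isomorphic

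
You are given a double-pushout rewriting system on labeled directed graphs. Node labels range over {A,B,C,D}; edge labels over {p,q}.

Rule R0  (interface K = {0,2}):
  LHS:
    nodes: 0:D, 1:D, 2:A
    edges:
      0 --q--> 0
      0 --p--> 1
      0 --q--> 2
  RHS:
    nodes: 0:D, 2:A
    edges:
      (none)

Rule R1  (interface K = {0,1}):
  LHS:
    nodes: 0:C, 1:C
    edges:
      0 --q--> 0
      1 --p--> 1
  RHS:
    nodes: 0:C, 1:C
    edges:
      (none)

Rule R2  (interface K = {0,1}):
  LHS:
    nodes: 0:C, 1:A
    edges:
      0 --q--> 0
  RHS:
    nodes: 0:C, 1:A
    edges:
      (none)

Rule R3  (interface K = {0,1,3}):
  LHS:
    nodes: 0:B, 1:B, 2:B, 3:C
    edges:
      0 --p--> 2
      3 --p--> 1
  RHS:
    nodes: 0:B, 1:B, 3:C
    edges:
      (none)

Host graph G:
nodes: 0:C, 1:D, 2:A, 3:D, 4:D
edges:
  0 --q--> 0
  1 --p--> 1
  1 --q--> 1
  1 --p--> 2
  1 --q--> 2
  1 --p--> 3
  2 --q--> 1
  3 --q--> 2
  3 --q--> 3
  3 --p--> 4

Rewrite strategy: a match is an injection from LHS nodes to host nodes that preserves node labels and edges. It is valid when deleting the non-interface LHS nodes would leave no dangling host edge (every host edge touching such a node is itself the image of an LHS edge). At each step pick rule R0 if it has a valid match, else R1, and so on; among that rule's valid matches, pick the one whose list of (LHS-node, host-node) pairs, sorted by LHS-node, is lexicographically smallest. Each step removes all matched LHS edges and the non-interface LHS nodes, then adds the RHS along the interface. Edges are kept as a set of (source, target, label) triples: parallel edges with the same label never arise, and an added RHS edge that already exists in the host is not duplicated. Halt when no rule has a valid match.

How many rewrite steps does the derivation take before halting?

Answer: 3

Derivation:
initial: |V|=5 |E|=10  E = 0-q->0 1-p->1 1-q->1 1-p->2 1-q->2 1-p->3 2-q->1 3-q->2 3-q->3 3-p->4
step 1: apply R0 at {0↦3, 1↦4, 2↦2}  → |V|=4 |E|=7  E = 0-q->0 1-p->1 1-q->1 1-p->2 1-q->2 1-p->3 2-q->1
step 2: apply R0 at {0↦1, 1↦3, 2↦2}  → |V|=3 |E|=4  E = 0-q->0 1-p->1 1-p->2 2-q->1
step 3: apply R2 at {0↦0, 1↦2}  → |V|=3 |E|=3  E = 1-p->1 1-p->2 2-q->1
normal form: no rule applies after step 3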